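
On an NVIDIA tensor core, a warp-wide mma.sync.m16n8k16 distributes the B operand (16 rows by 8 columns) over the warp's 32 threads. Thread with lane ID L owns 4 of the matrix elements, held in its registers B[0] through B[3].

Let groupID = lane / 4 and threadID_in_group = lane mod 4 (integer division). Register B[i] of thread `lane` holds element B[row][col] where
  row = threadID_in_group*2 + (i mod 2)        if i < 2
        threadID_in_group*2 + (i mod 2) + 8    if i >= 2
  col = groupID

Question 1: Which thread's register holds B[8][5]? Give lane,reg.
20,2

c:5=>grp=5  r:8=>rB=1,tig=0,lo=0
L=5*4+0=20  i=1*2+0=2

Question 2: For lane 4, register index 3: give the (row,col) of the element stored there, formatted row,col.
L=4→G=4>>2=1, T=4&3=0
[3]→row 0·2+1+8=9  col G=1

9,1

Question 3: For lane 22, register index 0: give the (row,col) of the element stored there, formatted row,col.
L=22->gid=22>>2=5, tid=22&3=2
[0]->row 2·2+0+0=4  col gid=5

4,5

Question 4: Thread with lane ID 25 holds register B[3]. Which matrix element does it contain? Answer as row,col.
11,6

25: gid=6,tid=1
[3] (1*2+1+8,6) = (11,6)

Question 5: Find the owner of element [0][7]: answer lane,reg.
c=7->g=7  r=0->rb=0,t=0,b0=0
L=7*4+0=28  i=0*2+0=0

28,0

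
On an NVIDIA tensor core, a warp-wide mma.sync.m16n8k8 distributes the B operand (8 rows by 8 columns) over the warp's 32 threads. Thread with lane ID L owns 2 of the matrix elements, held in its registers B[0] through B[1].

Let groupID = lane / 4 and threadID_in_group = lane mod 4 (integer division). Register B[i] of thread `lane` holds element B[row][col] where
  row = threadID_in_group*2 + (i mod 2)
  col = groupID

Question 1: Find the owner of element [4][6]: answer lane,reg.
c:6=>grp=6  r:4=>tig=2,lo=0
L=6*4+2=26  i=0=0

26,0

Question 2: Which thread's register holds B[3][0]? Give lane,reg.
1,1

c=0⇒gr=0  r=3⇒th=1,odd=1
L=0*4+1=1  i=1=1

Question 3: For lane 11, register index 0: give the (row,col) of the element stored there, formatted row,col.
lane 11→11/4=2, 11 mod 4=3
i=0  r:2·3+0→6  c:2

6,2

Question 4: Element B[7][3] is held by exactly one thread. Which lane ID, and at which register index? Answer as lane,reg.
c: 3->gid=3  r: 7->tid=3,i&1=1
L=3*4+3=15  i=1=1

15,1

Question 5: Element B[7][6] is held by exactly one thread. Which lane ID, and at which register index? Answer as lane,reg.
c=6→G=6  r=7→T=3,p=1
L=6*4+3=27  i=1=1

27,1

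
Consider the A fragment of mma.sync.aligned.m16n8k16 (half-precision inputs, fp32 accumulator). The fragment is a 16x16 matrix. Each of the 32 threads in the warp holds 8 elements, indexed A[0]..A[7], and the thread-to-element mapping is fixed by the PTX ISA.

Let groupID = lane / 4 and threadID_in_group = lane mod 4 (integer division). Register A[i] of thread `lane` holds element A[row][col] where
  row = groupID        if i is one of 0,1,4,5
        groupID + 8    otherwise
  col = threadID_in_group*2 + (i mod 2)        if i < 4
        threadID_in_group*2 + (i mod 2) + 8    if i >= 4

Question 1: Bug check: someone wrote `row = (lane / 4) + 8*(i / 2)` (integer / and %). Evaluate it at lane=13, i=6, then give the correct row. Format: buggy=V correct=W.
buggy=27 correct=11

`(lane / 4) + 8*(i / 2)`[13,6]→27
13: G=3,T=1
[6] (3+8,1*2+0+8) = (11,10)
row: 27 vs 11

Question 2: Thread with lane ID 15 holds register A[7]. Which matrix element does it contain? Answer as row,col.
11,15

L=15→G=15>>2=3, T=15&3=3
[7]→row 3+8=11  col 3·2+1+8=15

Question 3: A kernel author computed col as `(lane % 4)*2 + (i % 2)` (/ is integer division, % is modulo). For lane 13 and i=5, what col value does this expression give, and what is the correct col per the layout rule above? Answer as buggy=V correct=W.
buggy=3 correct=11

`(lane % 4)*2 + (i % 2)`[13,5]->3
lane 13: gid=3 (13/4), tid=1 (13%4)
i=5: r=3+0=3, c=1*2+1+8=11
col: 3 vs 11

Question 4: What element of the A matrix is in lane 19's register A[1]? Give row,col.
lane 19: gid=4 (19/4), tid=3 (19%4)
i=1: r=4+0=4, c=3*2+1+0=7

4,7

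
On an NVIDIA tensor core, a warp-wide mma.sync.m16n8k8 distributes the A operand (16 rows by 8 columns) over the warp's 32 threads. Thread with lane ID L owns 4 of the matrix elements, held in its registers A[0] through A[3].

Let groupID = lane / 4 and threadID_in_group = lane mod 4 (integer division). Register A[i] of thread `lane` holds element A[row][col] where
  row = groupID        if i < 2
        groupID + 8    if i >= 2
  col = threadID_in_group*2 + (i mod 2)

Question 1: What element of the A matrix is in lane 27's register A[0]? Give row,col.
lane 27: g=6 (27/4), t=3 (27%4)
i=0: r=6+0=6, c=3*2+0=6

6,6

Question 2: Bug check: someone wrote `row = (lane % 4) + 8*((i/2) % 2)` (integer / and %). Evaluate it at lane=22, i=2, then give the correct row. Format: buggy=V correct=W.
buggy=10 correct=13

`(lane % 4) + 8*((i/2) % 2)`[22,2]->10
22: g=5,t=2
[2] (5+8,2*2+0) = (13,4)
row: 10 vs 13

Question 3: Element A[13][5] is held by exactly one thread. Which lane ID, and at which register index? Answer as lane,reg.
22,3

r:13=>grp=5,rB=1  c:5=>tig=2,lo=1
L=5*4+2=22  i=1*2+1=3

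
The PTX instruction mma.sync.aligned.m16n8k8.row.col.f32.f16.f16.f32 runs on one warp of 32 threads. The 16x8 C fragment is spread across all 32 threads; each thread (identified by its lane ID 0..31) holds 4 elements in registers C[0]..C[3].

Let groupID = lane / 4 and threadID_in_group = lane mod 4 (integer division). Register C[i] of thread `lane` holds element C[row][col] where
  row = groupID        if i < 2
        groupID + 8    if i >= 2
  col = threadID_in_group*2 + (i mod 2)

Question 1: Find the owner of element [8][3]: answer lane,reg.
r: 8->gid=0,r8=1  c: 3->tid=1,i&1=1
L=0*4+1=1  i=1*2+1=3

1,3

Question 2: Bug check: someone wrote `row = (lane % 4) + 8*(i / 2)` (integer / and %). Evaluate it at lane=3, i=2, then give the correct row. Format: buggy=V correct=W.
`(lane % 4) + 8*(i / 2)`[3,2]->11
3: gid=0,tid=3
[2] (0+8,3*2+0) = (8,6)
row: 11 vs 8

buggy=11 correct=8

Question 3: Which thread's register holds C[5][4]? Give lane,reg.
r:5=>grp=5,rB=0  c:4=>tig=2,lo=0
L=5*4+2=22  i=0*2+0=0

22,0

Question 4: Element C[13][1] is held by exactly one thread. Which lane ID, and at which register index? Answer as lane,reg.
r:13=>grp=5,rB=1  c:1=>tig=0,lo=1
L=5*4+0=20  i=1*2+1=3

20,3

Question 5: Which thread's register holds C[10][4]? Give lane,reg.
10,2

r=10->g=2,rb=1  c=4->t=2,b0=0
L=2*4+2=10  i=1*2+0=2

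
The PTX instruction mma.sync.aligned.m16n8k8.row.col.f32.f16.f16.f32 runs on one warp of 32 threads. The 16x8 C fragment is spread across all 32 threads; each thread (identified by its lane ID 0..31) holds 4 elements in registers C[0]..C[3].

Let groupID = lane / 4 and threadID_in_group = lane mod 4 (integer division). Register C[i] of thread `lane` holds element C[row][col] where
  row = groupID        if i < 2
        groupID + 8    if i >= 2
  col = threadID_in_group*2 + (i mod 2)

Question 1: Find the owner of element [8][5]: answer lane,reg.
2,3

r=8⇒gr=0,Rb=1  c=5⇒th=2,odd=1
L=0*4+2=2  i=1*2+1=3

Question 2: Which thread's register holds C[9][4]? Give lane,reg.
r=9->g=1,rb=1  c=4->t=2,b0=0
L=1*4+2=6  i=1*2+0=2

6,2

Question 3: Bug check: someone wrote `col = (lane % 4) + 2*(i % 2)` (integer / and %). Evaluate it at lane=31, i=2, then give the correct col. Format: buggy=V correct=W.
`(lane % 4) + 2*(i % 2)`[31,2]->3
31: gid=7,tid=3
[2] (7+8,3*2+0) = (15,6)
col: 3 vs 6

buggy=3 correct=6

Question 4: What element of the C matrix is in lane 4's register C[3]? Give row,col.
lane 4=>4/4=1, 4 mod 4=0
i=3  r:1+8=>9  c:2·0+1=>1

9,1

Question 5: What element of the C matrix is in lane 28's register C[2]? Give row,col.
15,0

lane 28: gr=7 (28/4), th=0 (28%4)
i=2: r=7+8=15, c=0*2+0=0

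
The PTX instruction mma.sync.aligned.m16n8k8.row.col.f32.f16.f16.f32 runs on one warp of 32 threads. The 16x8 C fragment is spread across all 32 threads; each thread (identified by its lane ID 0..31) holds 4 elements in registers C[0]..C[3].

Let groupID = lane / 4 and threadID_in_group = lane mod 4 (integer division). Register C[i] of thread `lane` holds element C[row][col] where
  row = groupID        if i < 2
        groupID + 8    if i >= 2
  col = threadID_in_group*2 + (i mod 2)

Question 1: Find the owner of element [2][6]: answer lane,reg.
r: 2->gid=2,r8=0  c: 6->tid=3,i&1=0
L=2*4+3=11  i=0*2+0=0

11,0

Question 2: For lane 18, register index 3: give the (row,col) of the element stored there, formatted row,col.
12,5

18: gr=4,th=2
[3] (4+8,2*2+1) = (12,5)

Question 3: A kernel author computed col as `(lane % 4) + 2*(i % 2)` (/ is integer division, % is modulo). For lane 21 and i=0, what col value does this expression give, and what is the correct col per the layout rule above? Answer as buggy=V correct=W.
`(lane % 4) + 2*(i % 2)`[21,0]->1
lane 21->21/4=5, 21 mod 4=1
i=0  r:5+0->5  c:2·1+0->2
col: 1 vs 2

buggy=1 correct=2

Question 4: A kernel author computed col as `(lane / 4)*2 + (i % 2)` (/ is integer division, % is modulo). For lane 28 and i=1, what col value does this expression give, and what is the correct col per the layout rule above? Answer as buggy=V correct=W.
buggy=15 correct=1

`(lane / 4)*2 + (i % 2)`[28,1]->15
lane 28: gid=7 (28/4), tid=0 (28%4)
i=1: r=7+0=7, c=0*2+1=1
col: 15 vs 1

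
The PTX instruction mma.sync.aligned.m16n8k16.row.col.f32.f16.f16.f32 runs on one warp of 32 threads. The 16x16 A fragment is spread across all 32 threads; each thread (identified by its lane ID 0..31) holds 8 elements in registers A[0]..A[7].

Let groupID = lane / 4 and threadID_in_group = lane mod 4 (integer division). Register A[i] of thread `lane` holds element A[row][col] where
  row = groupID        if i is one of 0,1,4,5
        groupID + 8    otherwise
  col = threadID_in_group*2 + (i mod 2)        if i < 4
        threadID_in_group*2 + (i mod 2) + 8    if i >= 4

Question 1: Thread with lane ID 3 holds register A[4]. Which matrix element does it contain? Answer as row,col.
0,14

lane 3⇒3/4=0, 3 mod 4=3
i=4  r:0+0⇒0  c:2·3+0+8⇒14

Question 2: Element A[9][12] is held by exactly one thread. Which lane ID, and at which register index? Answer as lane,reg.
r:9=>grp=1,rB=1  c:12=>cB=1,tig=2,lo=0
L=1*4+2=6  i=1*4+1*2+0=6

6,6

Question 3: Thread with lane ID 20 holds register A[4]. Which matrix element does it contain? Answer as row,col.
5,8

lane 20=>20/4=5, 20 mod 4=0
i=4  r:5+0=>5  c:2·0+0+8=>8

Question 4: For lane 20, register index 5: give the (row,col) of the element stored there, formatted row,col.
20: gr=5,th=0
[5] (5+0,0*2+1+8) = (5,9)

5,9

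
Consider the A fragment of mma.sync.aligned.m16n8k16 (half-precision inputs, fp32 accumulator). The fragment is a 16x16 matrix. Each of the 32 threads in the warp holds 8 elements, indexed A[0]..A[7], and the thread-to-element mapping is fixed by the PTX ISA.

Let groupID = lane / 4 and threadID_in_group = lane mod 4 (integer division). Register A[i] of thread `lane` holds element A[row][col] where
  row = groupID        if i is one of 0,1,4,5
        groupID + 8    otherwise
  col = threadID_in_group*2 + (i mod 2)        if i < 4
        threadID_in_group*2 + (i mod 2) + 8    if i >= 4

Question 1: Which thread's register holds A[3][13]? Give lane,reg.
14,5

r=3→G=3,rhi=0  c=13→chi=1,T=2,p=1
L=3*4+2=14  i=1*4+0*2+1=5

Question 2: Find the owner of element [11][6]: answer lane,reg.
15,2

r: 11->gid=3,r8=1  c: 6->c8=0,tid=3,i&1=0
L=3*4+3=15  i=0*4+1*2+0=2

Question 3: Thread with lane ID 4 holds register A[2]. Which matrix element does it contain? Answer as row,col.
9,0

L=4->gid=4>>2=1, tid=4&3=0
[2]->row 1+8=9  col 0·2+0+0=0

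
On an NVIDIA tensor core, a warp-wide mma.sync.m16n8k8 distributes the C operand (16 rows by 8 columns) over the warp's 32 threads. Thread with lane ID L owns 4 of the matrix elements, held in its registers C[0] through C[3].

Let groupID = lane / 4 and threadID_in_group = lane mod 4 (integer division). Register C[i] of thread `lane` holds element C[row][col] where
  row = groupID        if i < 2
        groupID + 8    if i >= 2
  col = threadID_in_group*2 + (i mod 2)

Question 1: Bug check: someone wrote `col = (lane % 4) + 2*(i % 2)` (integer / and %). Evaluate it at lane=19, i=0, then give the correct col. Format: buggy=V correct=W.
buggy=3 correct=6

`(lane % 4) + 2*(i % 2)`[19,0]->3
L=19->gid=19>>2=4, tid=19&3=3
[0]->row 4+0=4  col 3·2+0=6
col: 3 vs 6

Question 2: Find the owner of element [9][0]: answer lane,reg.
r=9⇒gr=1,Rb=1  c=0⇒th=0,odd=0
L=1*4+0=4  i=1*2+0=2

4,2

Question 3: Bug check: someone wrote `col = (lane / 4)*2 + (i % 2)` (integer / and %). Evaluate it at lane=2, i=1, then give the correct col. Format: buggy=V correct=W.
`(lane / 4)*2 + (i % 2)`[2,1]→1
L=2→G=2>>2=0, T=2&3=2
[1]→row 0+0=0  col 2·2+1=5
col: 1 vs 5

buggy=1 correct=5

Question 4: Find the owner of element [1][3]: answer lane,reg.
r=1->g=1,rb=0  c=3->t=1,b0=1
L=1*4+1=5  i=0*2+1=1

5,1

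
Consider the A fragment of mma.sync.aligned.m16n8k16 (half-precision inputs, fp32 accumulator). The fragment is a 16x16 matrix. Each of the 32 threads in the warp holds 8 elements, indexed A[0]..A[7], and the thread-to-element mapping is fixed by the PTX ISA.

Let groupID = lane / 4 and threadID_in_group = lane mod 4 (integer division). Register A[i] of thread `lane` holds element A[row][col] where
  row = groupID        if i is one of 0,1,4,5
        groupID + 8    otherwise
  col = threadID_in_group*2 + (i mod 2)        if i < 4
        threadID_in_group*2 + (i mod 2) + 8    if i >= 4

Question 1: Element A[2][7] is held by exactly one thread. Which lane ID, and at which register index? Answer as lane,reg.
11,1

r:2=>grp=2,rB=0  c:7=>cB=0,tig=3,lo=1
L=2*4+3=11  i=0*4+0*2+1=1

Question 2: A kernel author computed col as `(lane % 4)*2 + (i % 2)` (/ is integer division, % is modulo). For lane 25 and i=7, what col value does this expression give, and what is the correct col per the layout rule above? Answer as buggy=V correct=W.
`(lane % 4)*2 + (i % 2)`[25,7]→3
L=25→G=25>>2=6, T=25&3=1
[7]→row 6+8=14  col 1·2+1+8=11
col: 3 vs 11

buggy=3 correct=11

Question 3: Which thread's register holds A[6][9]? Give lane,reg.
r=6⇒gr=6,Rb=0  c=9⇒Cb=1,th=0,odd=1
L=6*4+0=24  i=1*4+0*2+1=5

24,5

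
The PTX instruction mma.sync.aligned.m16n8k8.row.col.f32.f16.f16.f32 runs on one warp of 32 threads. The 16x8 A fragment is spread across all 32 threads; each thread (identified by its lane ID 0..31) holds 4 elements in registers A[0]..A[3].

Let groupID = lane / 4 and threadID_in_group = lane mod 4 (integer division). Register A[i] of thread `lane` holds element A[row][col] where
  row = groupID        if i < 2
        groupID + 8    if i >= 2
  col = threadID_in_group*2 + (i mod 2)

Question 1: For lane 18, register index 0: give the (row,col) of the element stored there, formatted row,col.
4,4

L=18=>grp=18>>2=4, tig=18&3=2
[0]=>row 4+0=4  col 2·2+0=4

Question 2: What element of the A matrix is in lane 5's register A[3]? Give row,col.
5: g=1,t=1
[3] (1+8,1*2+1) = (9,3)

9,3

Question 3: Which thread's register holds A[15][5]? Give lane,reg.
r=15→G=7,rhi=1  c=5→T=2,p=1
L=7*4+2=30  i=1*2+1=3

30,3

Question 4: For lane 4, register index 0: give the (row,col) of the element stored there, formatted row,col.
1,0

4: gid=1,tid=0
[0] (1+0,0*2+0) = (1,0)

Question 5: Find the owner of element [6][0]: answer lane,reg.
r:6=>grp=6,rB=0  c:0=>tig=0,lo=0
L=6*4+0=24  i=0*2+0=0

24,0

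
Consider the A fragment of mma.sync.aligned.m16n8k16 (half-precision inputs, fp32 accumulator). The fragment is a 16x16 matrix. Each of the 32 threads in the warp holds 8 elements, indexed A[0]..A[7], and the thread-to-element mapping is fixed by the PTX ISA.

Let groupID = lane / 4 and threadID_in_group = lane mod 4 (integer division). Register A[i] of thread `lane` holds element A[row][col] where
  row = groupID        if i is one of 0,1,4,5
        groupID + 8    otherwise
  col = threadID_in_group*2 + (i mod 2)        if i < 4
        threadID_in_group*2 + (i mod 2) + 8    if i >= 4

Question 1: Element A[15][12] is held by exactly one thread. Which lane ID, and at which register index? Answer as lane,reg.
r=15→G=7,rhi=1  c=12→chi=1,T=2,p=0
L=7*4+2=30  i=1*4+1*2+0=6

30,6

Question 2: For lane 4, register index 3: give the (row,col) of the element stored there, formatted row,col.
9,1

lane 4: gr=1 (4/4), th=0 (4%4)
i=3: r=1+8=9, c=0*2+1+0=1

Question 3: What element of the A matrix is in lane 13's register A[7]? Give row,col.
L=13→G=13>>2=3, T=13&3=1
[7]→row 3+8=11  col 1·2+1+8=11

11,11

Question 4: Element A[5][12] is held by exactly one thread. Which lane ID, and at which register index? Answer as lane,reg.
r=5->g=5,rb=0  c=12->cb=1,t=2,b0=0
L=5*4+2=22  i=1*4+0*2+0=4

22,4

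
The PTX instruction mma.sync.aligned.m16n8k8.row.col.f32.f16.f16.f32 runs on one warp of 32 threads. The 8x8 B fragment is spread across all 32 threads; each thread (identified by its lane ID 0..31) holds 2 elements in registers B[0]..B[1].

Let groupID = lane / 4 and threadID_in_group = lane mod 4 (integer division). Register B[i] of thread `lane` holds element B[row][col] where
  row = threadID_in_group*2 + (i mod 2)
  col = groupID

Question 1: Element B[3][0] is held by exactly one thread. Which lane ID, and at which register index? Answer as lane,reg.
1,1

c=0->g=0  r=3->t=1,b0=1
L=0*4+1=1  i=1=1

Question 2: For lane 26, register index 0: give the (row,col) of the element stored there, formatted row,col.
4,6

lane 26⇒26/4=6, 26 mod 4=2
i=0  r:2·2+0⇒4  c:6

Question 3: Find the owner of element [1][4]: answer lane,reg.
16,1

c:4=>grp=4  r:1=>tig=0,lo=1
L=4*4+0=16  i=1=1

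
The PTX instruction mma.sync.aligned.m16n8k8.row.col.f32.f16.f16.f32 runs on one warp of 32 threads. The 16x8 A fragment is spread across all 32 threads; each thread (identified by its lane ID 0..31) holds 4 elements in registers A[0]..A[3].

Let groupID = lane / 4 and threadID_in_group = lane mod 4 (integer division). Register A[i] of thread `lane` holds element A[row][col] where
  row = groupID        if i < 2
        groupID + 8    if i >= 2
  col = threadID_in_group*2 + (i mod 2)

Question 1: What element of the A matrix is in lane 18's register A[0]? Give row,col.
lane 18: G=4 (18/4), T=2 (18%4)
i=0: r=4+0=4, c=2*2+0=4

4,4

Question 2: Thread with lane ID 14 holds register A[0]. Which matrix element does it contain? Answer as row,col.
3,4

lane 14: grp=3 (14/4), tig=2 (14%4)
i=0: r=3+0=3, c=2*2+0=4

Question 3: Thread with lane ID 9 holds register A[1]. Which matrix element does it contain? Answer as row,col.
lane 9: G=2 (9/4), T=1 (9%4)
i=1: r=2+0=2, c=1*2+1=3

2,3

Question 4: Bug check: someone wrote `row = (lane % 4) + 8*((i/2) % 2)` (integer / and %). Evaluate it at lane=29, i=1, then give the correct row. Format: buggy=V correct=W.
`(lane % 4) + 8*((i/2) % 2)`[29,1]->1
L=29->g=29>>2=7, t=29&3=1
[1]->row 7+0=7  col 1·2+1=3
row: 1 vs 7

buggy=1 correct=7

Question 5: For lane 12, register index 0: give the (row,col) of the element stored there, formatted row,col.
lane 12=>12/4=3, 12 mod 4=0
i=0  r:3+0=>3  c:2·0+0=>0

3,0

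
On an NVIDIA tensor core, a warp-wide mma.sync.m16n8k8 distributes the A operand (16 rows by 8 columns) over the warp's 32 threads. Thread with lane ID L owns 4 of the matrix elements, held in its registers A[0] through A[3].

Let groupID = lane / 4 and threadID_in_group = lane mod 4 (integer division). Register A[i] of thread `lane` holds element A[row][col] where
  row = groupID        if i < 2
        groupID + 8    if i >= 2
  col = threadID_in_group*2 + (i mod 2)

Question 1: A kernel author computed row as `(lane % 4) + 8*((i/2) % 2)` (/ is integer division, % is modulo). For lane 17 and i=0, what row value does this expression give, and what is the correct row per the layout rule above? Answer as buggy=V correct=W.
buggy=1 correct=4

`(lane % 4) + 8*((i/2) % 2)`[17,0]=>1
lane 17: grp=4 (17/4), tig=1 (17%4)
i=0: r=4+0=4, c=1*2+0=2
row: 1 vs 4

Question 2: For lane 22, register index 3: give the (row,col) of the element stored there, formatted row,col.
22: gr=5,th=2
[3] (5+8,2*2+1) = (13,5)

13,5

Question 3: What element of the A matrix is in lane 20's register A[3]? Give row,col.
lane 20→20/4=5, 20 mod 4=0
i=3  r:5+8→13  c:2·0+1→1

13,1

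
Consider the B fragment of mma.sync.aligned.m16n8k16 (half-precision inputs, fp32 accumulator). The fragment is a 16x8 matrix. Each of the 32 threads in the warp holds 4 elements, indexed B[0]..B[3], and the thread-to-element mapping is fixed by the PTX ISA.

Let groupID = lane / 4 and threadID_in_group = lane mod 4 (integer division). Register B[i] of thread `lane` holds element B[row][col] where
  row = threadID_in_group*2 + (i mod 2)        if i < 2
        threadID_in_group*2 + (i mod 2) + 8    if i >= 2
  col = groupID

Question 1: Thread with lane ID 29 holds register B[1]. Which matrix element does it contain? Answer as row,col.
3,7

L=29->gid=29>>2=7, tid=29&3=1
[1]->row 1·2+1+0=3  col gid=7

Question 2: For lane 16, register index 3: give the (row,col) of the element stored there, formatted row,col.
9,4

lane 16->16/4=4, 16 mod 4=0
i=3  r:2·0+1+8->9  c:4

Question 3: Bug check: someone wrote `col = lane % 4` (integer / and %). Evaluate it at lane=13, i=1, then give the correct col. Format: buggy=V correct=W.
buggy=1 correct=3

`lane % 4`[13,1]→1
L=13→G=13>>2=3, T=13&3=1
[1]→row 1·2+1+0=3  col G=3
col: 1 vs 3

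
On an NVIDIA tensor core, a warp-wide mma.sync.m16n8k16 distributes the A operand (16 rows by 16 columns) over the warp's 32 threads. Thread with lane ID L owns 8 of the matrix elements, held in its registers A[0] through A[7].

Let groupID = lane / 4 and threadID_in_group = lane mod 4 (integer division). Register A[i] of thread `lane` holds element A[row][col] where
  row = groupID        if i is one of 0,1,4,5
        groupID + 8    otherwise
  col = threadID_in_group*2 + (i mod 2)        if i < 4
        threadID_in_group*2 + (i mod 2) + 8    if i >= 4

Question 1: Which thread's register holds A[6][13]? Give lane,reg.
26,5

r=6→G=6,rhi=0  c=13→chi=1,T=2,p=1
L=6*4+2=26  i=1*4+0*2+1=5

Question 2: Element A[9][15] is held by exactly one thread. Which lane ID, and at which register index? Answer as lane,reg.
7,7

r=9⇒gr=1,Rb=1  c=15⇒Cb=1,th=3,odd=1
L=1*4+3=7  i=1*4+1*2+1=7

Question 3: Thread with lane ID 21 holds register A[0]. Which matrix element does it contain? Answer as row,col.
5,2

lane 21->21/4=5, 21 mod 4=1
i=0  r:5+0->5  c:2·1+0+0->2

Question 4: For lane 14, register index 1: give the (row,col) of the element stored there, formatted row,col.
L=14=>grp=14>>2=3, tig=14&3=2
[1]=>row 3+0=3  col 2·2+1+0=5

3,5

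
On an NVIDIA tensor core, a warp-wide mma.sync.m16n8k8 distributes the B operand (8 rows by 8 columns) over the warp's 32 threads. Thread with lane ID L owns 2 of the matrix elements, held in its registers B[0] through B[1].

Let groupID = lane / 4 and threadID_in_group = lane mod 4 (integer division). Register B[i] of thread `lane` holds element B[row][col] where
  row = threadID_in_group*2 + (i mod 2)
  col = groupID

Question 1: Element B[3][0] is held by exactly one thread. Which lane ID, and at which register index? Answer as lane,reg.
c:0=>grp=0  r:3=>tig=1,lo=1
L=0*4+1=1  i=1=1

1,1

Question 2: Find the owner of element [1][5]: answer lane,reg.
20,1

c:5=>grp=5  r:1=>tig=0,lo=1
L=5*4+0=20  i=1=1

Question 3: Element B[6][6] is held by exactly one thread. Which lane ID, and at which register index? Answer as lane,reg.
27,0

c=6→G=6  r=6→T=3,p=0
L=6*4+3=27  i=0=0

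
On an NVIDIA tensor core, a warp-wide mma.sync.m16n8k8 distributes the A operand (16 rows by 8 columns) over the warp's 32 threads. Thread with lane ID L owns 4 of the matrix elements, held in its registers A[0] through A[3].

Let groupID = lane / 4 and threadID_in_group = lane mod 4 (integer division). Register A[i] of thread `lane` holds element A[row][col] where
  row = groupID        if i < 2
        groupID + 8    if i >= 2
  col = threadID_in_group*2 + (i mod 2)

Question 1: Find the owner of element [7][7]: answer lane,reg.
r=7→G=7,rhi=0  c=7→T=3,p=1
L=7*4+3=31  i=0*2+1=1

31,1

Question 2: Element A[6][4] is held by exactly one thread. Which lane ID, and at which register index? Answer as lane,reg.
26,0

r=6⇒gr=6,Rb=0  c=4⇒th=2,odd=0
L=6*4+2=26  i=0*2+0=0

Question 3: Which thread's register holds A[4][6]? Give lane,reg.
r=4->g=4,rb=0  c=6->t=3,b0=0
L=4*4+3=19  i=0*2+0=0

19,0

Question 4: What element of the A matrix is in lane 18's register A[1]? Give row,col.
lane 18=>18/4=4, 18 mod 4=2
i=1  r:4+0=>4  c:2·2+1=>5

4,5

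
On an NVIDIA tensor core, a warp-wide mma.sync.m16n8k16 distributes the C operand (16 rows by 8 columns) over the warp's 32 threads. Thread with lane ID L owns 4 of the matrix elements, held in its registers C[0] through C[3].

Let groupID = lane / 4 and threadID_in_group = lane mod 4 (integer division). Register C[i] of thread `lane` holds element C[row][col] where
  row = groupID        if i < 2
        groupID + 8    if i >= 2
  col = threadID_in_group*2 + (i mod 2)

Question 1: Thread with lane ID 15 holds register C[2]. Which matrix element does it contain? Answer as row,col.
lane 15⇒15/4=3, 15 mod 4=3
i=2  r:3+8⇒11  c:2·3+0⇒6

11,6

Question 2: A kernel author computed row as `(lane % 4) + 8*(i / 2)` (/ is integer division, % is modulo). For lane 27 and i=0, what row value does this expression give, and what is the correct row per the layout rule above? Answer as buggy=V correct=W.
`(lane % 4) + 8*(i / 2)`[27,0]→3
L=27→G=27>>2=6, T=27&3=3
[0]→row 6+0=6  col 3·2+0=6
row: 3 vs 6

buggy=3 correct=6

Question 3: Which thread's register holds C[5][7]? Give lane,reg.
r: 5->gid=5,r8=0  c: 7->tid=3,i&1=1
L=5*4+3=23  i=0*2+1=1

23,1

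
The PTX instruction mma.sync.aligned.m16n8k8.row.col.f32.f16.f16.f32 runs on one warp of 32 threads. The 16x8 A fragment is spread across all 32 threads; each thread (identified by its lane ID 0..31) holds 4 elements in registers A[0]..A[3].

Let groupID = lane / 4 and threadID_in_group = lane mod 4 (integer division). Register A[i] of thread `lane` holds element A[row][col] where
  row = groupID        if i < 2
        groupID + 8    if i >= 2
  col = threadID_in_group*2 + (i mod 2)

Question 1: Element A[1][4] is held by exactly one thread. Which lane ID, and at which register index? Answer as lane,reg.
6,0

r=1->g=1,rb=0  c=4->t=2,b0=0
L=1*4+2=6  i=0*2+0=0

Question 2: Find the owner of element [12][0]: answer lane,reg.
r=12->g=4,rb=1  c=0->t=0,b0=0
L=4*4+0=16  i=1*2+0=2

16,2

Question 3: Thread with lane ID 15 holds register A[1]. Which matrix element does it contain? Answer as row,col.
L=15=>grp=15>>2=3, tig=15&3=3
[1]=>row 3+0=3  col 3·2+1=7

3,7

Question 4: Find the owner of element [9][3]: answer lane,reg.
r=9->g=1,rb=1  c=3->t=1,b0=1
L=1*4+1=5  i=1*2+1=3

5,3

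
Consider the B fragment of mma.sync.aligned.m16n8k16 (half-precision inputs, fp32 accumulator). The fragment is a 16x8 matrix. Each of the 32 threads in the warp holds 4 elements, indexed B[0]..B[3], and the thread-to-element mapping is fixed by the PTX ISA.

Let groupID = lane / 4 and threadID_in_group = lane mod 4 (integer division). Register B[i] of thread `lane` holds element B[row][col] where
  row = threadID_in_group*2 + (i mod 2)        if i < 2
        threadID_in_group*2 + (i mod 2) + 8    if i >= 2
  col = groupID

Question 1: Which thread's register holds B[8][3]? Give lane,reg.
12,2

c=3⇒gr=3  r=8⇒Rb=1,th=0,odd=0
L=3*4+0=12  i=1*2+0=2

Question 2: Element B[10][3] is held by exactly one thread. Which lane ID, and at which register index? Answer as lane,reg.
13,2

c=3->g=3  r=10->rb=1,t=1,b0=0
L=3*4+1=13  i=1*2+0=2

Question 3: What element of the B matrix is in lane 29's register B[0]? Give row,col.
29: g=7,t=1
[0] (1*2+0+0,7) = (2,7)

2,7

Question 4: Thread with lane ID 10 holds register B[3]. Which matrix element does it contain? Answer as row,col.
13,2

10: gid=2,tid=2
[3] (2*2+1+8,2) = (13,2)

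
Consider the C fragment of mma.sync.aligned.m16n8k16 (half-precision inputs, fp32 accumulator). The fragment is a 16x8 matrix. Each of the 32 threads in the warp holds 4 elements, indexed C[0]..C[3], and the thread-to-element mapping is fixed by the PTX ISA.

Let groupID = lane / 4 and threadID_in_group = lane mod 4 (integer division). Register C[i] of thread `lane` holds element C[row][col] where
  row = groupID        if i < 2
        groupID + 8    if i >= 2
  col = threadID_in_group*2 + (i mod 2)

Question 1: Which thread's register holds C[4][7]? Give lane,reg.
19,1

r:4=>grp=4,rB=0  c:7=>tig=3,lo=1
L=4*4+3=19  i=0*2+1=1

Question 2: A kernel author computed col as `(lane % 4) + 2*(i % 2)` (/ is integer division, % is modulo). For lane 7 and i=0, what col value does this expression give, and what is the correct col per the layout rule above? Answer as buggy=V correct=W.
`(lane % 4) + 2*(i % 2)`[7,0]->3
L=7->g=7>>2=1, t=7&3=3
[0]->row 1+0=1  col 3·2+0=6
col: 3 vs 6

buggy=3 correct=6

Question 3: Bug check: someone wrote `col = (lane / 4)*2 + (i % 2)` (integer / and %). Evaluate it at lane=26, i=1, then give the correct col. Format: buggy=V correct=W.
buggy=13 correct=5

`(lane / 4)*2 + (i % 2)`[26,1]->13
lane 26->26/4=6, 26 mod 4=2
i=1  r:6+0->6  c:2·2+1->5
col: 13 vs 5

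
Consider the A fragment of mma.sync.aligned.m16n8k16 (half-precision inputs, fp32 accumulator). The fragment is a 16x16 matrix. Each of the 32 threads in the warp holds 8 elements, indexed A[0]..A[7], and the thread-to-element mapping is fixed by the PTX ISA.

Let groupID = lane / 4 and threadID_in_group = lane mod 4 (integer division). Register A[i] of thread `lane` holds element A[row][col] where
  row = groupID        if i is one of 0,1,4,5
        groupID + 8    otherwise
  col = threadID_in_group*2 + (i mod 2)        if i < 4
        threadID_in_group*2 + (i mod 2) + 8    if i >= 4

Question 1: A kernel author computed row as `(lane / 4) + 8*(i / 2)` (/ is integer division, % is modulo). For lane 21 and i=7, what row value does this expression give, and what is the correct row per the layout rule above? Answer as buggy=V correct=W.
buggy=29 correct=13

`(lane / 4) + 8*(i / 2)`[21,7]->29
lane 21->21/4=5, 21 mod 4=1
i=7  r:5+8->13  c:2·1+1+8->11
row: 29 vs 13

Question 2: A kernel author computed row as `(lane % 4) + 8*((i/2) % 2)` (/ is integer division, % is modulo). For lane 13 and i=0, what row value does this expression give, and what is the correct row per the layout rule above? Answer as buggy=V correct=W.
buggy=1 correct=3

`(lane % 4) + 8*((i/2) % 2)`[13,0]⇒1
13: gr=3,th=1
[0] (3+0,1*2+0+0) = (3,2)
row: 1 vs 3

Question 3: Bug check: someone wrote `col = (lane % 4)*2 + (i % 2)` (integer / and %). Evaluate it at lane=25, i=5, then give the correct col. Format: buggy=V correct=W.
`(lane % 4)*2 + (i % 2)`[25,5]→3
25: G=6,T=1
[5] (6+0,1*2+1+8) = (6,11)
col: 3 vs 11

buggy=3 correct=11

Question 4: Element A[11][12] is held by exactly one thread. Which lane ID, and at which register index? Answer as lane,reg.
r: 11->gid=3,r8=1  c: 12->c8=1,tid=2,i&1=0
L=3*4+2=14  i=1*4+1*2+0=6

14,6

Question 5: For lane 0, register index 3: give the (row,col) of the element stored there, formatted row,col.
lane 0: G=0 (0/4), T=0 (0%4)
i=3: r=0+8=8, c=0*2+1+0=1

8,1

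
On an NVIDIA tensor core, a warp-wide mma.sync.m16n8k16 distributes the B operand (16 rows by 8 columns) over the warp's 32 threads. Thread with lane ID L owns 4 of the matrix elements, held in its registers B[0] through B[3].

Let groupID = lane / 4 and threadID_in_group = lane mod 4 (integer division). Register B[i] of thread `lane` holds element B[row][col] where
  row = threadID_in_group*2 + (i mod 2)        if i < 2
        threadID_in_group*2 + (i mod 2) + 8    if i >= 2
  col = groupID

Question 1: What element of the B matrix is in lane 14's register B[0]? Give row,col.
4,3

14: gid=3,tid=2
[0] (2*2+0+0,3) = (4,3)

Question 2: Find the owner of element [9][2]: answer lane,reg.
8,3

c=2⇒gr=2  r=9⇒Rb=1,th=0,odd=1
L=2*4+0=8  i=1*2+1=3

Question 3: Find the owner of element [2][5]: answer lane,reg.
c:5=>grp=5  r:2=>rB=0,tig=1,lo=0
L=5*4+1=21  i=0*2+0=0

21,0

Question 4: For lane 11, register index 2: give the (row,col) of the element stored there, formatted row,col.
14,2

11: gid=2,tid=3
[2] (3*2+0+8,2) = (14,2)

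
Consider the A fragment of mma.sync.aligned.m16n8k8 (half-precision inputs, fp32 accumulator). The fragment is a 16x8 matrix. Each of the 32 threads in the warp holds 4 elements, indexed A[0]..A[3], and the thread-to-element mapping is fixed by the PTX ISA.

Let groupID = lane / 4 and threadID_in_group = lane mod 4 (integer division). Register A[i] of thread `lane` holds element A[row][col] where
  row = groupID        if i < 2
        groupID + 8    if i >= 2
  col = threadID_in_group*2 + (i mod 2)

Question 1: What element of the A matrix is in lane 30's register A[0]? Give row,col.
7,4

lane 30->30/4=7, 30 mod 4=2
i=0  r:7+0->7  c:2·2+0->4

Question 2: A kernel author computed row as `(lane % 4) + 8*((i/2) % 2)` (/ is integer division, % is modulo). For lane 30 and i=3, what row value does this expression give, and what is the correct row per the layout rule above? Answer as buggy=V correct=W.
buggy=10 correct=15

`(lane % 4) + 8*((i/2) % 2)`[30,3]⇒10
lane 30: gr=7 (30/4), th=2 (30%4)
i=3: r=7+8=15, c=2*2+1=5
row: 10 vs 15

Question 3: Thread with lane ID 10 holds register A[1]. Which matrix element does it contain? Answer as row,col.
2,5

10: G=2,T=2
[1] (2+0,2*2+1) = (2,5)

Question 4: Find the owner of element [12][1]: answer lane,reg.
16,3

r: 12->gid=4,r8=1  c: 1->tid=0,i&1=1
L=4*4+0=16  i=1*2+1=3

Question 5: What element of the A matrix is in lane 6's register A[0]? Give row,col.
1,4

6: g=1,t=2
[0] (1+0,2*2+0) = (1,4)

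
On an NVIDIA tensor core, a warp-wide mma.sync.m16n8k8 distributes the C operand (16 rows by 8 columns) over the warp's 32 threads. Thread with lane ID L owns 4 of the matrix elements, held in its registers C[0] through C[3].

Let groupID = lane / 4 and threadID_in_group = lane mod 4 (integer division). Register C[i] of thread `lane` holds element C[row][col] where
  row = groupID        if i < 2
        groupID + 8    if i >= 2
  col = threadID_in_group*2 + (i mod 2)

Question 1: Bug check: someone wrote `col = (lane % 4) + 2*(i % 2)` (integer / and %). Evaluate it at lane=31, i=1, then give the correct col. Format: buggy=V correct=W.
buggy=5 correct=7

`(lane % 4) + 2*(i % 2)`[31,1]→5
lane 31: G=7 (31/4), T=3 (31%4)
i=1: r=7+0=7, c=3*2+1=7
col: 5 vs 7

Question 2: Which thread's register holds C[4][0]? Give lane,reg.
16,0

r=4→G=4,rhi=0  c=0→T=0,p=0
L=4*4+0=16  i=0*2+0=0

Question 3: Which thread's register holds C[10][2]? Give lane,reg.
r=10→G=2,rhi=1  c=2→T=1,p=0
L=2*4+1=9  i=1*2+0=2

9,2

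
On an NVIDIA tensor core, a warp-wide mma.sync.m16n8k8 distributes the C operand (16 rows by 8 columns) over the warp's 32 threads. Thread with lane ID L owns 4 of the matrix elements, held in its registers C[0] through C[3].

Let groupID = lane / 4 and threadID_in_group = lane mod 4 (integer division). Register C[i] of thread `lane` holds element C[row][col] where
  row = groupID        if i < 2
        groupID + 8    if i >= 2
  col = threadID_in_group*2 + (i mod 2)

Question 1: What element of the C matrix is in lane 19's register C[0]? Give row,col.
4,6

lane 19⇒19/4=4, 19 mod 4=3
i=0  r:4+0⇒4  c:2·3+0⇒6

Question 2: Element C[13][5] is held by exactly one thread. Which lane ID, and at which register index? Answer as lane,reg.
r=13→G=5,rhi=1  c=5→T=2,p=1
L=5*4+2=22  i=1*2+1=3

22,3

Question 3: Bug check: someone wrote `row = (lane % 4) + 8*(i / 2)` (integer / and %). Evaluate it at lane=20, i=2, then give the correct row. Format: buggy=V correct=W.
buggy=8 correct=13

`(lane % 4) + 8*(i / 2)`[20,2]->8
20: g=5,t=0
[2] (5+8,0*2+0) = (13,0)
row: 8 vs 13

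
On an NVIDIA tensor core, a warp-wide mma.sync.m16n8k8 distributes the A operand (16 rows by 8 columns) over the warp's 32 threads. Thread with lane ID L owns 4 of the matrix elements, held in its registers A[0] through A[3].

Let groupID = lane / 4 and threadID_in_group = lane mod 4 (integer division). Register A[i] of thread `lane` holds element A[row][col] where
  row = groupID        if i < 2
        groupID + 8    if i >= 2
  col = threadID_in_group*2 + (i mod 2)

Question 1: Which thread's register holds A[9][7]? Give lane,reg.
r:9=>grp=1,rB=1  c:7=>tig=3,lo=1
L=1*4+3=7  i=1*2+1=3

7,3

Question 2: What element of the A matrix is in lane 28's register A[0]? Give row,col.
7,0

lane 28->28/4=7, 28 mod 4=0
i=0  r:7+0->7  c:2·0+0->0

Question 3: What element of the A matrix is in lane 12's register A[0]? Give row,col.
lane 12: g=3 (12/4), t=0 (12%4)
i=0: r=3+0=3, c=0*2+0=0

3,0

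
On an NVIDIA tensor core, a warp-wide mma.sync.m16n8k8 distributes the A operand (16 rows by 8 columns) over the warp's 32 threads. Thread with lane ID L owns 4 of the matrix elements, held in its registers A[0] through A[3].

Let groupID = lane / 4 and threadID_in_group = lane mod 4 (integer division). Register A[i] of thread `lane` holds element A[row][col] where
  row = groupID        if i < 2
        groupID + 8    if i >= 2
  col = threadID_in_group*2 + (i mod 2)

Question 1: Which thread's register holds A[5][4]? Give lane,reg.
22,0

r=5→G=5,rhi=0  c=4→T=2,p=0
L=5*4+2=22  i=0*2+0=0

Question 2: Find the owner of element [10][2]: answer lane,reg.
9,2

r: 10->gid=2,r8=1  c: 2->tid=1,i&1=0
L=2*4+1=9  i=1*2+0=2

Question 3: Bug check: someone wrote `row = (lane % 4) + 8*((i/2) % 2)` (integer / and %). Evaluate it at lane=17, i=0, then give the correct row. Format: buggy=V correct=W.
`(lane % 4) + 8*((i/2) % 2)`[17,0]⇒1
lane 17: gr=4 (17/4), th=1 (17%4)
i=0: r=4+0=4, c=1*2+0=2
row: 1 vs 4

buggy=1 correct=4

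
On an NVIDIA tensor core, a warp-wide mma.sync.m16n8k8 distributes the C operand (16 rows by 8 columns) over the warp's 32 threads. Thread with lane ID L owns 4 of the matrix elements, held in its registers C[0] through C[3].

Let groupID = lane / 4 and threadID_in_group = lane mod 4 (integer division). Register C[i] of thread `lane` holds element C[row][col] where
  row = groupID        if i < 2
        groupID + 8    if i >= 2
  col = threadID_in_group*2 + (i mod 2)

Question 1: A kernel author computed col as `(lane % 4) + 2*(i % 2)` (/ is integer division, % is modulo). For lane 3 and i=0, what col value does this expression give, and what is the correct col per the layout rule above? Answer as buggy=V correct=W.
buggy=3 correct=6

`(lane % 4) + 2*(i % 2)`[3,0]->3
lane 3->3/4=0, 3 mod 4=3
i=0  r:0+0->0  c:2·3+0->6
col: 3 vs 6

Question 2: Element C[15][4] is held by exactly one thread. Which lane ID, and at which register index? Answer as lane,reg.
r=15->g=7,rb=1  c=4->t=2,b0=0
L=7*4+2=30  i=1*2+0=2

30,2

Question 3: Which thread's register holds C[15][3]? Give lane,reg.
r:15=>grp=7,rB=1  c:3=>tig=1,lo=1
L=7*4+1=29  i=1*2+1=3

29,3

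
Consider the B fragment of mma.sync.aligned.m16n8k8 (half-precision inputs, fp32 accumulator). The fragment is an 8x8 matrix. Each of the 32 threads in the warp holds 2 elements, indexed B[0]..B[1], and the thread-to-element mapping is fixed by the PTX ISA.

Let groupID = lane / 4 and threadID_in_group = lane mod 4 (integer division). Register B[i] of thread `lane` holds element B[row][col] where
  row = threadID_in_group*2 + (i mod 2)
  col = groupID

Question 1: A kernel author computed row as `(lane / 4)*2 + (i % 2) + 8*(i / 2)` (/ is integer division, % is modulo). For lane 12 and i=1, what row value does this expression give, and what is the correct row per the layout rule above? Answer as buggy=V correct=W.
buggy=7 correct=1

`(lane / 4)*2 + (i % 2) + 8*(i / 2)`[12,1]⇒7
lane 12: gr=3 (12/4), th=0 (12%4)
i=1: r=0*2+1=1, c=gr=3
row: 7 vs 1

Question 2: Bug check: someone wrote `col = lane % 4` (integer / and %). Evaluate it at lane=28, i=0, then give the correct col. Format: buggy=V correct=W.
buggy=0 correct=7

`lane % 4`[28,0]→0
lane 28: G=7 (28/4), T=0 (28%4)
i=0: r=0*2+0=0, c=G=7
col: 0 vs 7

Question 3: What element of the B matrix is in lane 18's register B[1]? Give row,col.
L=18=>grp=18>>2=4, tig=18&3=2
[1]=>row 2·2+1=5  col grp=4

5,4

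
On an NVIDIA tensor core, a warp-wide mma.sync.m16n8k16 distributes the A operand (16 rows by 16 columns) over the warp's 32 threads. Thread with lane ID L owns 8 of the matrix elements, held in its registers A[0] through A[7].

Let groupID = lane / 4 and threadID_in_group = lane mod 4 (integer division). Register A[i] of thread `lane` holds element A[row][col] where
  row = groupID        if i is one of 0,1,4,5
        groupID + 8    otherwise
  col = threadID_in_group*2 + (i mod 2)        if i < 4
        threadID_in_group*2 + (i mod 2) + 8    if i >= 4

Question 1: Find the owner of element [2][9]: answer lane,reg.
8,5

r=2→G=2,rhi=0  c=9→chi=1,T=0,p=1
L=2*4+0=8  i=1*4+0*2+1=5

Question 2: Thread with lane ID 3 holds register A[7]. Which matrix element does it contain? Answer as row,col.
lane 3: gid=0 (3/4), tid=3 (3%4)
i=7: r=0+8=8, c=3*2+1+8=15

8,15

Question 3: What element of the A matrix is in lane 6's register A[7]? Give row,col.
6: gr=1,th=2
[7] (1+8,2*2+1+8) = (9,13)

9,13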